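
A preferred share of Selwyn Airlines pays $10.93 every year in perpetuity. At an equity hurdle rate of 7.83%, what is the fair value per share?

Zero-growth DDM (perpetuity): P₀ = D/r = 10.93 / 0.0783 = 139.5913

$139.59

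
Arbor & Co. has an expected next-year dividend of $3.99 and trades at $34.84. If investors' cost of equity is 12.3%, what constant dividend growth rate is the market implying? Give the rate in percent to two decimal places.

From P₀ = D₁/(r − g), the implied growth is g = r − D₁/P₀.
g = 0.123 − 3.99/34.84 = 0.123 − 0.11452 = 0.00848

0.85%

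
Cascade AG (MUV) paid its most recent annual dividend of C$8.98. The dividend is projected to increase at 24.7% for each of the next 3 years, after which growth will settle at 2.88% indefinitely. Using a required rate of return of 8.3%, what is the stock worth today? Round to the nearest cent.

Two-stage DDM. Project D₁…D_3 at 0.247, terminal growth 0.0288, discount at r = 0.083.
D_1 = 11.1981
D_2 = 13.9640
D_3 = 17.4131
Terminal value at t=3: TV = D_4/(r−g) = 17.9146/(0.083−0.0288) = 330.5273
P₀ = 11.1981/(1+0.083)^1 + 13.9640/(1+0.083)^2 + 17.4131/(1+0.083)^3 + 330.5273/(1+0.083)^3 = 296.1628

C$296.16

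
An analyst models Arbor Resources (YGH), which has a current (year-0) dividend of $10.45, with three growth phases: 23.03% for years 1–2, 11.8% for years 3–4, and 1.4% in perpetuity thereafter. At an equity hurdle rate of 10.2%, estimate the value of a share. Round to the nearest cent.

$205.78

Three-stage DDM. Project D₁…D_4; terminal Gordon value at t=4 with g = 0.014; discount at r = 0.102.
D_1 = 12.8566
D_2 = 15.8175
D_3 = 17.6840
D_4 = 19.7707
TV_4 = 20.0475/(0.102−0.014) = 227.8123
P₀ = Σ Dₜ/(1+r)ᵗ + TV_4/(1+r)^4 = 205.7839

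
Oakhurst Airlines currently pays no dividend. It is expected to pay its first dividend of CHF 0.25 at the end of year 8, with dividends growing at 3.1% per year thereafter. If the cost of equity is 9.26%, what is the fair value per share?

Deferred-dividend DDM. At t=7 the remaining stream is a growing perpetuity with first payment D_8 = 0.25.
V_7 = D_8/(r−g) = 0.25/(0.0926−0.031) = 4.0584
P₀ = V_7/(1+r)^7 = 4.0584/(1+0.0926)^7 = 2.1834

CHF 2.18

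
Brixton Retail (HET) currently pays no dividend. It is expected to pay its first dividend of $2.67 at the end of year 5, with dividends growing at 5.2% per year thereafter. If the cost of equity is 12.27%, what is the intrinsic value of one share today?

Deferred-dividend DDM. At t=4 the remaining stream is a growing perpetuity with first payment D_5 = 2.67.
V_4 = D_5/(r−g) = 2.67/(0.1227−0.052) = 37.7652
P₀ = V_4/(1+r)^4 = 37.7652/(1+0.1227)^4 = 23.7704

$23.77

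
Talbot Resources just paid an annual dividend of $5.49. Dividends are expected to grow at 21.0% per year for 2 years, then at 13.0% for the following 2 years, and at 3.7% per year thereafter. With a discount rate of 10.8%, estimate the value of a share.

$125.49

Three-stage DDM. Project D₁…D_4; terminal Gordon value at t=4 with g = 0.037; discount at r = 0.108.
D_1 = 6.6429
D_2 = 8.0379
D_3 = 9.0828
D_4 = 10.2636
TV_4 = 10.6434/(0.108−0.037) = 149.9065
P₀ = Σ Dₜ/(1+r)ᵗ + TV_4/(1+r)^4 = 125.4929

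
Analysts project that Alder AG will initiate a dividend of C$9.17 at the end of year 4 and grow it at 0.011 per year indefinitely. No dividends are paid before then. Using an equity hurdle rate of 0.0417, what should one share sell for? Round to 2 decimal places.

Deferred-dividend DDM. At t=3 the remaining stream is a growing perpetuity with first payment D_4 = 9.17.
V_3 = D_4/(r−g) = 9.17/(0.0417−0.011) = 298.6971
P₀ = V_3/(1+r)^3 = 298.6971/(1+0.0417)^3 = 264.2427

C$264.24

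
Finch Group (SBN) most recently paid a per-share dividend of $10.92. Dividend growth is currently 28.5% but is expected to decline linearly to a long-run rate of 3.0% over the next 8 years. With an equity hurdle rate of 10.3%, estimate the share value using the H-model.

H-model: P₀ = D₀[(1+g_L) + H(g_S−g_L)]/(r−g_L), with H = 8/2 = 4.
P₀ = 10.92 × [(1+0.03) + 4×(0.285−0.03)] / (0.103−0.03)
   = 10.92 × 2.0500 / 0.073 = 306.6575

$306.66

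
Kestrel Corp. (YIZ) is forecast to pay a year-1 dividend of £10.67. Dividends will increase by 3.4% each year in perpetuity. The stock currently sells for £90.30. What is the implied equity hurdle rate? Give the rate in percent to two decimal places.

Rearranging the constant-growth DDM: r = D₁/P₀ + g.
r = 10.6700 / 90.30 + 0.034 = 0.11816 + 0.034 = 0.15216

15.22%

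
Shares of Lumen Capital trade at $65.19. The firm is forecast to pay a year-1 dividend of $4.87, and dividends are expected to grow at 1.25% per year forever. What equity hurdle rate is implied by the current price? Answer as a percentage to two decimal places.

Rearranging the constant-growth DDM: r = D₁/P₀ + g.
r = 4.8700 / 65.19 + 0.0125 = 0.07470 + 0.0125 = 0.08720

8.72%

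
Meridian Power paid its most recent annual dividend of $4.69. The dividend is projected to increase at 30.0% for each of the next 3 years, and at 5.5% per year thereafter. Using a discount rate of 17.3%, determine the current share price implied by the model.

$74.42

Two-stage DDM. Project D₁…D_3 at 0.3, terminal growth 0.055, discount at r = 0.173.
D_1 = 6.0970
D_2 = 7.9261
D_3 = 10.3039
Terminal value at t=3: TV = D_4/(r−g) = 10.8706/(0.173−0.055) = 92.1241
P₀ = 6.0970/(1+0.173)^1 + 7.9261/(1+0.173)^2 + 10.3039/(1+0.173)^3 + 92.1241/(1+0.173)^3 = 74.4220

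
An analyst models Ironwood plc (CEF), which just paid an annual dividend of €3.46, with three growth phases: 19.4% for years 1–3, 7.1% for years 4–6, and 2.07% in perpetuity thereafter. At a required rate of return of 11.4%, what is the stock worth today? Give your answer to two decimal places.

€65.18

Three-stage DDM. Project D₁…D_6; terminal Gordon value at t=6 with g = 0.0207; discount at r = 0.114.
D_1 = 4.1312
D_2 = 4.9327
D_3 = 5.8896
D_4 = 6.3078
D_5 = 6.7557
D_6 = 7.2353
TV_6 = 7.3851/(0.114−0.0207) = 79.1542
P₀ = Σ Dₜ/(1+r)ᵗ + TV_6/(1+r)^6 = 65.1782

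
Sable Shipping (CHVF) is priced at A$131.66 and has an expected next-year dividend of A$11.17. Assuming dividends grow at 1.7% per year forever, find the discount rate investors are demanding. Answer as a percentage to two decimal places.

Rearranging the constant-growth DDM: r = D₁/P₀ + g.
r = 11.1700 / 131.66 + 0.017 = 0.08484 + 0.017 = 0.10184

10.18%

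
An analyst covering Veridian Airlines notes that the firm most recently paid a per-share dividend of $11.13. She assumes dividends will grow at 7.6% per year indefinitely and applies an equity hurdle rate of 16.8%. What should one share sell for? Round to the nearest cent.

$130.17

Gordon growth model: P₀ = D₁/(r − g). D₁ = 11.13 × (1 + 0.076) = 11.9759.
P₀ = 11.9759 / (0.168 − 0.076) = 11.9759 / 0.092 = 130.1726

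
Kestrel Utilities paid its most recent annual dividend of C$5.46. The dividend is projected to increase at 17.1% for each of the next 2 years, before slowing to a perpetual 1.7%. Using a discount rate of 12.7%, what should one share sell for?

Two-stage DDM. Project D₁…D_2 at 0.171, terminal growth 0.017, discount at r = 0.127.
D_1 = 6.3937
D_2 = 7.4870
Terminal value at t=2: TV = D_3/(r−g) = 7.6143/(0.127−0.017) = 69.2205
P₀ = 6.3937/(1+0.127)^1 + 7.4870/(1+0.127)^2 + 69.2205/(1+0.127)^2 = 66.0666

C$66.07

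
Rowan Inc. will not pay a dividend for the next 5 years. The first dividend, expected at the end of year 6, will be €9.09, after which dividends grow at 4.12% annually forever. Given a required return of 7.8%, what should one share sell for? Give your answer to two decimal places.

€169.68

Deferred-dividend DDM. At t=5 the remaining stream is a growing perpetuity with first payment D_6 = 9.09.
V_5 = D_6/(r−g) = 9.09/(0.078−0.0412) = 247.0109
P₀ = V_5/(1+r)^5 = 247.0109/(1+0.078)^5 = 169.6767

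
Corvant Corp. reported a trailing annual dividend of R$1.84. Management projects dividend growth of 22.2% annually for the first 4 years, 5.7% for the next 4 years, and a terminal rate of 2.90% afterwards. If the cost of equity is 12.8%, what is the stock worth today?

R$37.98

Three-stage DDM. Project D₁…D_8; terminal Gordon value at t=8 with g = 0.029; discount at r = 0.128.
D_1 = 2.2485
D_2 = 2.7476
D_3 = 3.3576
D_4 = 4.1030
D_5 = 4.3369
D_6 = 4.5841
D_7 = 4.8454
D_8 = 5.1216
TV_8 = 5.2701/(0.128−0.029) = 53.2332
P₀ = Σ Dₜ/(1+r)ᵗ + TV_8/(1+r)^8 = 37.9760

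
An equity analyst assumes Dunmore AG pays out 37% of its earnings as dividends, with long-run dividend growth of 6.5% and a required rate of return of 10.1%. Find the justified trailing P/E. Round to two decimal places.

10.95

Justified trailing P/E = b(1+g)/(r−g) = 0.37×(1+0.065)/(0.101−0.065) = 10.9458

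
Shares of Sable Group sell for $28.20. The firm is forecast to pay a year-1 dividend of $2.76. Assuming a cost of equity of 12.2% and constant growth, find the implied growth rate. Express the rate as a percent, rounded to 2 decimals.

From P₀ = D₁/(r − g), the implied growth is g = r − D₁/P₀.
g = 0.122 − 2.76/28.20 = 0.122 − 0.09787 = 0.02413

2.41%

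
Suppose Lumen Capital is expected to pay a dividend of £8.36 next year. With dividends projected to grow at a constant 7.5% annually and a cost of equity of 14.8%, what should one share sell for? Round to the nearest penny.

£114.52

Gordon growth model: P₀ = D₁/(r − g), with D₁ = 8.36 given directly.
P₀ = 8.3600 / (0.148 − 0.075) = 8.3600 / 0.073 = 114.5205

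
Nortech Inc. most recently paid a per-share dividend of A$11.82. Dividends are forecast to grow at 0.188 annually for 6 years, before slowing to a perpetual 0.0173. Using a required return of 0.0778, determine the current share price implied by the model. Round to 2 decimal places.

Two-stage DDM. Project D₁…D_6 at 0.188, terminal growth 0.0173, discount at r = 0.0778.
D_1 = 14.0422
D_2 = 16.6821
D_3 = 19.8183
D_4 = 23.5442
D_5 = 27.9705
D_6 = 33.2289
Terminal value at t=6: TV = D_7/(r−g) = 33.8038/(0.0778−0.0173) = 558.7400
P₀ = 14.0422/(1+0.0778)^1 + 16.6821/(1+0.0778)^2 + 19.8183/(1+0.0778)^3 + 23.5442/(1+0.0778)^4 + 27.9705/(1+0.0778)^5 + 33.2289/(1+0.0778)^6 + 558.7400/(1+0.0778)^6 = 457.5298

A$457.53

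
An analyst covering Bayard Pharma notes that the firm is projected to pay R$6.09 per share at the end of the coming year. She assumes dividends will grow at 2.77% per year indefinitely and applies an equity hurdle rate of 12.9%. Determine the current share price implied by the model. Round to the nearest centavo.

Gordon growth model: P₀ = D₁/(r − g), with D₁ = 6.09 given directly.
P₀ = 6.0900 / (0.129 − 0.0277) = 6.0900 / 0.1013 = 60.1185

R$60.12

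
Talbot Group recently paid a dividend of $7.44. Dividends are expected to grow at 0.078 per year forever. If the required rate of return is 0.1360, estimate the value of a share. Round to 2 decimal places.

$138.28

Gordon growth model: P₀ = D₁/(r − g). D₁ = 7.44 × (1 + 0.078) = 8.0203.
P₀ = 8.0203 / (0.136 − 0.078) = 8.0203 / 0.058 = 138.2814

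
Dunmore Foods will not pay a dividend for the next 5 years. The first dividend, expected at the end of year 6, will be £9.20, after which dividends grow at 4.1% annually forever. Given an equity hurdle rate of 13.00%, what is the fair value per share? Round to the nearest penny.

Deferred-dividend DDM. At t=5 the remaining stream is a growing perpetuity with first payment D_6 = 9.20.
V_5 = D_6/(r−g) = 9.20/(0.13−0.041) = 103.3708
P₀ = V_5/(1+r)^5 = 103.3708/(1+0.13)^5 = 56.1055

£56.11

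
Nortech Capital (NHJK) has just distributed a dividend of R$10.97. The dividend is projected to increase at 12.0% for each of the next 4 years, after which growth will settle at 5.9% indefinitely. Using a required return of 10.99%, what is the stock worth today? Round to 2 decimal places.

Two-stage DDM. Project D₁…D_4 at 0.12, terminal growth 0.059, discount at r = 0.1099.
D_1 = 12.2864
D_2 = 13.7608
D_3 = 15.4121
D_4 = 17.2615
Terminal value at t=4: TV = D_5/(r−g) = 18.2799/(0.1099−0.059) = 359.1343
P₀ = 12.2864/(1+0.1099)^1 + 13.7608/(1+0.1099)^2 + 15.4121/(1+0.1099)^3 + 17.2615/(1+0.1099)^4 + 359.1343/(1+0.1099)^4 = 281.5456

R$281.55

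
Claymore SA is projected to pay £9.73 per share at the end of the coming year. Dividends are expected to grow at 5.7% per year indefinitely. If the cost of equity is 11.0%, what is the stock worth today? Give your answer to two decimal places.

Gordon growth model: P₀ = D₁/(r − g), with D₁ = 9.73 given directly.
P₀ = 9.7300 / (0.11 − 0.057) = 9.7300 / 0.053 = 183.5849

£183.58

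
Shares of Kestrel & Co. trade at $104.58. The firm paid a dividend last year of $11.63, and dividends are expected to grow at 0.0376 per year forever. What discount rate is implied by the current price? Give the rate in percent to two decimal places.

15.30%

Rearranging the constant-growth DDM: r = D₁/P₀ + g.
D₁ = 11.63 × (1 + 0.0376) = 12.0673.
r = 12.0673 / 104.58 + 0.0376 = 0.11539 + 0.0376 = 0.15299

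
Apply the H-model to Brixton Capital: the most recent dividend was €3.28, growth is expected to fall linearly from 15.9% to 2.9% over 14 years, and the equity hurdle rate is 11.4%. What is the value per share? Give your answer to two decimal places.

€74.82

H-model: P₀ = D₀[(1+g_L) + H(g_S−g_L)]/(r−g_L), with H = 14/2 = 7.
P₀ = 3.28 × [(1+0.029) + 7×(0.159−0.029)] / (0.114−0.029)
   = 3.28 × 1.9390 / 0.085 = 74.8226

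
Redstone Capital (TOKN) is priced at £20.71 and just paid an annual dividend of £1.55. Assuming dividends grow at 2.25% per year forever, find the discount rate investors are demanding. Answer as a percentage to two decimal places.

9.90%

Rearranging the constant-growth DDM: r = D₁/P₀ + g.
D₁ = 1.55 × (1 + 0.0225) = 1.5849.
r = 1.5849 / 20.71 + 0.0225 = 0.07653 + 0.0225 = 0.09903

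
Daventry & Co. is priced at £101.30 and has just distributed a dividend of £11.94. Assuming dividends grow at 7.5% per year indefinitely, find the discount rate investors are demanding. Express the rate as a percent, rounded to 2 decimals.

Rearranging the constant-growth DDM: r = D₁/P₀ + g.
D₁ = 11.94 × (1 + 0.075) = 12.8355.
r = 12.8355 / 101.30 + 0.075 = 0.12671 + 0.075 = 0.20171

20.17%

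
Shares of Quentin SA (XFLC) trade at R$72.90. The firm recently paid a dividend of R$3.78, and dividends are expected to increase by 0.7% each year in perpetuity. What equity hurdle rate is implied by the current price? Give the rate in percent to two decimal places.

5.92%

Rearranging the constant-growth DDM: r = D₁/P₀ + g.
D₁ = 3.78 × (1 + 0.007) = 3.8065.
r = 3.8065 / 72.90 + 0.007 = 0.05221 + 0.007 = 0.05921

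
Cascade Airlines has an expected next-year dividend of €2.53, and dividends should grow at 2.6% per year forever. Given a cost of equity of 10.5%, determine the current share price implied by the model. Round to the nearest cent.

Gordon growth model: P₀ = D₁/(r − g), with D₁ = 2.53 given directly.
P₀ = 2.5300 / (0.105 − 0.026) = 2.5300 / 0.079 = 32.0253

€32.03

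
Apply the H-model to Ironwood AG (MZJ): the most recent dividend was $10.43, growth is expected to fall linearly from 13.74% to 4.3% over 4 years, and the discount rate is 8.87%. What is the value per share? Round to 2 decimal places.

$281.13

H-model: P₀ = D₀[(1+g_L) + H(g_S−g_L)]/(r−g_L), with H = 4/2 = 2.
P₀ = 10.43 × [(1+0.043) + 2×(0.1374−0.043)] / (0.0887−0.043)
   = 10.43 × 1.2318 / 0.0457 = 281.1307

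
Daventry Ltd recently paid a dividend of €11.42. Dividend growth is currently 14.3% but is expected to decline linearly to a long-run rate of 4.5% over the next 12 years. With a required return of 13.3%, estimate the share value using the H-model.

€211.92

H-model: P₀ = D₀[(1+g_L) + H(g_S−g_L)]/(r−g_L), with H = 12/2 = 6.
P₀ = 11.42 × [(1+0.045) + 6×(0.143−0.045)] / (0.133−0.045)
   = 11.42 × 1.6330 / 0.088 = 211.9189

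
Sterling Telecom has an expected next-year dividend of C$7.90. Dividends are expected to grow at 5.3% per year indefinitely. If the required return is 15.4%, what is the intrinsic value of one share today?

C$78.22

Gordon growth model: P₀ = D₁/(r − g), with D₁ = 7.90 given directly.
P₀ = 7.9000 / (0.154 − 0.053) = 7.9000 / 0.101 = 78.2178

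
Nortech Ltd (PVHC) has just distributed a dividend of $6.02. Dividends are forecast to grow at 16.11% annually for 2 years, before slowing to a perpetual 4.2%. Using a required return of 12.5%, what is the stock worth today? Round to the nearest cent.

$93.13

Two-stage DDM. Project D₁…D_2 at 0.1611, terminal growth 0.042, discount at r = 0.125.
D_1 = 6.9898
D_2 = 8.1159
Terminal value at t=2: TV = D_3/(r−g) = 8.4567/(0.125−0.042) = 101.8885
P₀ = 6.9898/(1+0.125)^1 + 8.1159/(1+0.125)^2 + 101.8885/(1+0.125)^2 = 93.1303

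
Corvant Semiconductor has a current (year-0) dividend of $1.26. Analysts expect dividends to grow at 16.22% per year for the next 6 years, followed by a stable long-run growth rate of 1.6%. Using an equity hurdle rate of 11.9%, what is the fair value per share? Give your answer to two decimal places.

$24.25

Two-stage DDM. Project D₁…D_6 at 0.1622, terminal growth 0.016, discount at r = 0.119.
D_1 = 1.4644
D_2 = 1.7019
D_3 = 1.9779
D_4 = 2.2988
D_5 = 2.6716
D_6 = 3.1050
Terminal value at t=6: TV = D_7/(r−g) = 3.1546/(0.119−0.016) = 30.6275
P₀ = 1.4644/(1+0.119)^1 + 1.7019/(1+0.119)^2 + 1.9779/(1+0.119)^3 + 2.2988/(1+0.119)^4 + 2.6716/(1+0.119)^5 + 3.1050/(1+0.119)^6 + 30.6275/(1+0.119)^6 = 24.2501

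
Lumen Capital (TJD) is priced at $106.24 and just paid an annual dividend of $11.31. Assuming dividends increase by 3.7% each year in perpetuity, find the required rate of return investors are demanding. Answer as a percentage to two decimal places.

Rearranging the constant-growth DDM: r = D₁/P₀ + g.
D₁ = 11.31 × (1 + 0.037) = 11.7285.
r = 11.7285 / 106.24 + 0.037 = 0.11040 + 0.037 = 0.14740

14.74%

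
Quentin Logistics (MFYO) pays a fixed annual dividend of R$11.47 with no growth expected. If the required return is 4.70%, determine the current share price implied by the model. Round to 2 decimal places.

R$244.04

Zero-growth DDM (perpetuity): P₀ = D/r = 11.47 / 0.047 = 244.0426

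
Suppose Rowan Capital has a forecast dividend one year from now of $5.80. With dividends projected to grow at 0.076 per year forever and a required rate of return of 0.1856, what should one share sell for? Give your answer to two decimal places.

$52.92

Gordon growth model: P₀ = D₁/(r − g), with D₁ = 5.80 given directly.
P₀ = 5.8000 / (0.1856 − 0.076) = 5.8000 / 0.1096 = 52.9197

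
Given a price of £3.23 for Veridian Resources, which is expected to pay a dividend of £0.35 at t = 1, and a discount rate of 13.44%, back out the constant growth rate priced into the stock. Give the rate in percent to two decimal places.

From P₀ = D₁/(r − g), the implied growth is g = r − D₁/P₀.
g = 0.1344 − 0.35/3.23 = 0.1344 − 0.10836 = 0.02604

2.60%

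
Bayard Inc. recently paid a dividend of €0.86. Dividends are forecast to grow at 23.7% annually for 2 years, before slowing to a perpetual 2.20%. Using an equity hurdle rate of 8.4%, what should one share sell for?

Two-stage DDM. Project D₁…D_2 at 0.237, terminal growth 0.022, discount at r = 0.084.
D_1 = 1.0638
D_2 = 1.3159
Terminal value at t=2: TV = D_3/(r−g) = 1.3449/(0.084−0.022) = 21.6919
P₀ = 1.0638/(1+0.084)^1 + 1.3159/(1+0.084)^2 + 21.6919/(1+0.084)^2 = 20.5616

€20.56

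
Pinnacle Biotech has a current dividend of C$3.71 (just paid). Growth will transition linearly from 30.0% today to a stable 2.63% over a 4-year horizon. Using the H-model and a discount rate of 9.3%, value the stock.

H-model: P₀ = D₀[(1+g_L) + H(g_S−g_L)]/(r−g_L), with H = 4/2 = 2.
P₀ = 3.71 × [(1+0.0263) + 2×(0.3−0.0263)] / (0.093−0.0263)
   = 3.71 × 1.5737 / 0.0667 = 87.5326

C$87.53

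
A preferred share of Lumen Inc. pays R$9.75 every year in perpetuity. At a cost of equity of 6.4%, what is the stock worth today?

R$152.34

Zero-growth DDM (perpetuity): P₀ = D/r = 9.75 / 0.064 = 152.3438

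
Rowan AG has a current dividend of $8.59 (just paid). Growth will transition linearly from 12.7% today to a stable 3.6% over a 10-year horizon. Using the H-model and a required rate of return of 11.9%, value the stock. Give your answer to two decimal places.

H-model: P₀ = D₀[(1+g_L) + H(g_S−g_L)]/(r−g_L), with H = 10/2 = 5.
P₀ = 8.59 × [(1+0.036) + 5×(0.127−0.036)] / (0.119−0.036)
   = 8.59 × 1.4910 / 0.083 = 154.3095

$154.31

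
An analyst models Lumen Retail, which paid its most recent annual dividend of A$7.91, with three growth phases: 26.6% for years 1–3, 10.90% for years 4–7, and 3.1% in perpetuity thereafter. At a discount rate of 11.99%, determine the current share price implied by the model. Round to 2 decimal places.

Three-stage DDM. Project D₁…D_7; terminal Gordon value at t=7 with g = 0.031; discount at r = 0.1199.
D_1 = 10.0141
D_2 = 12.6778
D_3 = 16.0501
D_4 = 17.7996
D_5 = 19.7397
D_6 = 21.8913
D_7 = 24.2775
TV_7 = 25.0301/(0.1199−0.031) = 281.5533
P₀ = Σ Dₜ/(1+r)ᵗ + TV_7/(1+r)^7 = 202.5250

A$202.53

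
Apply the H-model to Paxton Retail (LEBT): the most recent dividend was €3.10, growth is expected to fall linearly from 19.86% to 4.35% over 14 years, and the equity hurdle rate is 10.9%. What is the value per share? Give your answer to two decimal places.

H-model: P₀ = D₀[(1+g_L) + H(g_S−g_L)]/(r−g_L), with H = 14/2 = 7.
P₀ = 3.10 × [(1+0.0435) + 7×(0.1986−0.0435)] / (0.109−0.0435)
   = 3.10 × 2.1292 / 0.0655 = 100.7713

€100.77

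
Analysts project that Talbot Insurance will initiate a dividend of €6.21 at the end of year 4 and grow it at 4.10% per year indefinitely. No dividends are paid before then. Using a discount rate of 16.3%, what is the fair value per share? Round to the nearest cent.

€32.36

Deferred-dividend DDM. At t=3 the remaining stream is a growing perpetuity with first payment D_4 = 6.21.
V_3 = D_4/(r−g) = 6.21/(0.163−0.041) = 50.9016
P₀ = V_3/(1+r)^3 = 50.9016/(1+0.163)^3 = 32.3588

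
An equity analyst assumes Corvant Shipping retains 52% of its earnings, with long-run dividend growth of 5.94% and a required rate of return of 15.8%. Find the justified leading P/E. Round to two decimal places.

4.87

Payout ratio b = 1 − 0.52 = 0.48.
Justified leading P/E = b/(r−g) = 0.48/(0.158−0.0594) = 4.8682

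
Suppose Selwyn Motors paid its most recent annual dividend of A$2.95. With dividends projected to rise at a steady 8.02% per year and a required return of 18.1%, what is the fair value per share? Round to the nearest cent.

Gordon growth model: P₀ = D₁/(r − g). D₁ = 2.95 × (1 + 0.0802) = 3.1866.
P₀ = 3.1866 / (0.181 − 0.0802) = 3.1866 / 0.1008 = 31.6130

A$31.61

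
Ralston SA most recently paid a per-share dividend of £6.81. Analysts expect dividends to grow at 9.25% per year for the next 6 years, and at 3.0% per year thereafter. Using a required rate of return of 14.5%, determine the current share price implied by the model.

£80.81

Two-stage DDM. Project D₁…D_6 at 0.0925, terminal growth 0.03, discount at r = 0.145.
D_1 = 7.4399
D_2 = 8.1281
D_3 = 8.8800
D_4 = 9.7014
D_5 = 10.5987
D_6 = 11.5791
Terminal value at t=6: TV = D_7/(r−g) = 11.9265/(0.145−0.03) = 103.7087
P₀ = 7.4399/(1+0.145)^1 + 8.1281/(1+0.145)^2 + 8.8800/(1+0.145)^3 + 9.7014/(1+0.145)^4 + 10.5987/(1+0.145)^5 + 11.5791/(1+0.145)^6 + 103.7087/(1+0.145)^6 = 80.8053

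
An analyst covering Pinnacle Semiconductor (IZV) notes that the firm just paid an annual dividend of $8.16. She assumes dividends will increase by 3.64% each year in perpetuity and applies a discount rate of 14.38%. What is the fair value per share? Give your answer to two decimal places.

$78.74

Gordon growth model: P₀ = D₁/(r − g). D₁ = 8.16 × (1 + 0.0364) = 8.4570.
P₀ = 8.4570 / (0.1438 − 0.0364) = 8.4570 / 0.1074 = 78.7432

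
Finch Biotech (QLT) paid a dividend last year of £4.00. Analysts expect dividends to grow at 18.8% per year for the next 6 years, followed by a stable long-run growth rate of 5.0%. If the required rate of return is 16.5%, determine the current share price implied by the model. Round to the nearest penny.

£66.78

Two-stage DDM. Project D₁…D_6 at 0.188, terminal growth 0.05, discount at r = 0.165.
D_1 = 4.7520
D_2 = 5.6454
D_3 = 6.7067
D_4 = 7.9676
D_5 = 9.4655
D_6 = 11.2450
Terminal value at t=6: TV = D_7/(r−g) = 11.8072/(0.165−0.05) = 102.6715
P₀ = 4.7520/(1+0.165)^1 + 5.6454/(1+0.165)^2 + 6.7067/(1+0.165)^3 + 7.9676/(1+0.165)^4 + 9.4655/(1+0.165)^5 + 11.2450/(1+0.165)^6 + 102.6715/(1+0.165)^6 = 66.7812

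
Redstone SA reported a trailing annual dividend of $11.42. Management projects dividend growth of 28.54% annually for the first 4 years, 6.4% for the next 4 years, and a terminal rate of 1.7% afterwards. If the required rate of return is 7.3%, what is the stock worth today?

$578.31

Three-stage DDM. Project D₁…D_8; terminal Gordon value at t=8 with g = 0.017; discount at r = 0.073.
D_1 = 14.6793
D_2 = 18.8687
D_3 = 24.2539
D_4 = 31.1759
D_5 = 33.1712
D_6 = 35.2941
D_7 = 37.5530
D_8 = 39.9563
TV_8 = 40.6356/(0.073−0.017) = 725.6358
P₀ = Σ Dₜ/(1+r)ᵗ + TV_8/(1+r)^8 = 578.3135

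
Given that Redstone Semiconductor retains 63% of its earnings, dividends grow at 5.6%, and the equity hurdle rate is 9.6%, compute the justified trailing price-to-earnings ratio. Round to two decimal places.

Payout ratio b = 1 − 0.63 = 0.37.
Justified trailing P/E = b(1+g)/(r−g) = 0.37×(1+0.056)/(0.096−0.056) = 9.7680

9.77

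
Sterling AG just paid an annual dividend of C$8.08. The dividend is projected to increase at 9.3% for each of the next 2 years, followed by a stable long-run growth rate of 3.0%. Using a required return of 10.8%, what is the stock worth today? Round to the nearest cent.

C$119.66

Two-stage DDM. Project D₁…D_2 at 0.093, terminal growth 0.03, discount at r = 0.108.
D_1 = 8.8314
D_2 = 9.6528
Terminal value at t=2: TV = D_3/(r−g) = 9.9423/(0.108−0.03) = 127.4660
P₀ = 8.8314/(1+0.108)^1 + 9.6528/(1+0.108)^2 + 127.4660/(1+0.108)^2 = 119.6614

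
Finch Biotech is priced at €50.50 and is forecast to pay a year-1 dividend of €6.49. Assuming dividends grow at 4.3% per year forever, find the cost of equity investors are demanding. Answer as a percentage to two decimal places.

17.15%

Rearranging the constant-growth DDM: r = D₁/P₀ + g.
r = 6.4900 / 50.50 + 0.043 = 0.12851 + 0.043 = 0.17151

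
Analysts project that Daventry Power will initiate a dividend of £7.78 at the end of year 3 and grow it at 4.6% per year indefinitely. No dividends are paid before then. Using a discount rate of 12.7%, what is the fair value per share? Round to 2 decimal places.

£75.62

Deferred-dividend DDM. At t=2 the remaining stream is a growing perpetuity with first payment D_3 = 7.78.
V_2 = D_3/(r−g) = 7.78/(0.127−0.046) = 96.0494
P₀ = V_2/(1+r)^2 = 96.0494/(1+0.127)^2 = 75.6218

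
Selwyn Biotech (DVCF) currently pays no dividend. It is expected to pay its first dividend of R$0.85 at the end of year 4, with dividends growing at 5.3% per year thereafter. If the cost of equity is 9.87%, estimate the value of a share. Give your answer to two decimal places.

R$14.02

Deferred-dividend DDM. At t=3 the remaining stream is a growing perpetuity with first payment D_4 = 0.85.
V_3 = D_4/(r−g) = 0.85/(0.0987−0.053) = 18.5996
P₀ = V_3/(1+r)^3 = 18.5996/(1+0.0987)^3 = 14.0238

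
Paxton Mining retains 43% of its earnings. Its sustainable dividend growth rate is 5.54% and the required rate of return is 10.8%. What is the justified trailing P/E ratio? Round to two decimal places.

Payout ratio b = 1 − 0.43 = 0.57.
Justified trailing P/E = b(1+g)/(r−g) = 0.57×(1+0.0554)/(0.108−0.0554) = 11.4368

11.44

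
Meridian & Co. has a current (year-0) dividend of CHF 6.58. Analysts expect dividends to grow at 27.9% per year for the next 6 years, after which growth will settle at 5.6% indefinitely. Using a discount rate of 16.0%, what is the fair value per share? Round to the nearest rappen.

Two-stage DDM. Project D₁…D_6 at 0.279, terminal growth 0.056, discount at r = 0.16.
D_1 = 8.4158
D_2 = 10.7638
D_3 = 13.7669
D_4 = 17.6079
D_5 = 22.5205
D_6 = 28.8038
Terminal value at t=6: TV = D_7/(r−g) = 30.4168/(0.16−0.056) = 292.4689
P₀ = 8.4158/(1+0.16)^1 + 10.7638/(1+0.16)^2 + 13.7669/(1+0.16)^3 + 17.6079/(1+0.16)^4 + 22.5205/(1+0.16)^5 + 28.8038/(1+0.16)^6 + 292.4689/(1+0.16)^6 = 176.3851

CHF 176.39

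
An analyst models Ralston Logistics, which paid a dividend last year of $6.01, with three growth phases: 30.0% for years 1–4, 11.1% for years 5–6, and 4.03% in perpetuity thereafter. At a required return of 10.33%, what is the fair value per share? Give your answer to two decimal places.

Three-stage DDM. Project D₁…D_6; terminal Gordon value at t=6 with g = 0.0403; discount at r = 0.1033.
D_1 = 7.8130
D_2 = 10.1569
D_3 = 13.2040
D_4 = 17.1652
D_5 = 19.0705
D_6 = 21.1873
TV_6 = 22.0412/(0.1033−0.0403) = 349.8598
P₀ = Σ Dₜ/(1+r)ᵗ + TV_6/(1+r)^6 = 254.2224

$254.22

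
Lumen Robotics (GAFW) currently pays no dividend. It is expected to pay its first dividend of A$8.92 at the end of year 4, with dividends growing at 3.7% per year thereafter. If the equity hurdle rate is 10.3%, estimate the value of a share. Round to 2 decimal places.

A$100.72

Deferred-dividend DDM. At t=3 the remaining stream is a growing perpetuity with first payment D_4 = 8.92.
V_3 = D_4/(r−g) = 8.92/(0.103−0.037) = 135.1515
P₀ = V_3/(1+r)^3 = 135.1515/(1+0.103)^3 = 100.7151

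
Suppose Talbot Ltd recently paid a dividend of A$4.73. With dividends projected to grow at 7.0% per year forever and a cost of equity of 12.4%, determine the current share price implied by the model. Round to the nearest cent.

Gordon growth model: P₀ = D₁/(r − g). D₁ = 4.73 × (1 + 0.07) = 5.0611.
P₀ = 5.0611 / (0.124 − 0.07) = 5.0611 / 0.054 = 93.7241

A$93.72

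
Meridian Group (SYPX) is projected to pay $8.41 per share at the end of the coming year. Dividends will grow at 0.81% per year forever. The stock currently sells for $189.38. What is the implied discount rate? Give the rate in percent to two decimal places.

Rearranging the constant-growth DDM: r = D₁/P₀ + g.
r = 8.4100 / 189.38 + 0.0081 = 0.04441 + 0.0081 = 0.05251

5.25%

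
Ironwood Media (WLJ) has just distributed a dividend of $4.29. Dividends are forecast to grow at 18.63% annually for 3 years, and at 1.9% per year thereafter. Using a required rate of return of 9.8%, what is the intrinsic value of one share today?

Two-stage DDM. Project D₁…D_3 at 0.1863, terminal growth 0.019, discount at r = 0.098.
D_1 = 5.0892
D_2 = 6.0373
D_3 = 7.1621
Terminal value at t=3: TV = D_4/(r−g) = 7.2982/(0.098−0.019) = 92.3821
P₀ = 5.0892/(1+0.098)^1 + 6.0373/(1+0.098)^2 + 7.1621/(1+0.098)^3 + 92.3821/(1+0.098)^3 = 84.8412

$84.84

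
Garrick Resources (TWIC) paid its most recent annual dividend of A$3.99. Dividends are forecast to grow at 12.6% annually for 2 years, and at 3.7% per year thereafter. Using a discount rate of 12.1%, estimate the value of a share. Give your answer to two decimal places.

A$57.73

Two-stage DDM. Project D₁…D_2 at 0.126, terminal growth 0.037, discount at r = 0.121.
D_1 = 4.4927
D_2 = 5.0588
Terminal value at t=2: TV = D_3/(r−g) = 5.2460/(0.121−0.037) = 62.4524
P₀ = 4.4927/(1+0.121)^1 + 5.0588/(1+0.121)^2 + 62.4524/(1+0.121)^2 = 57.7314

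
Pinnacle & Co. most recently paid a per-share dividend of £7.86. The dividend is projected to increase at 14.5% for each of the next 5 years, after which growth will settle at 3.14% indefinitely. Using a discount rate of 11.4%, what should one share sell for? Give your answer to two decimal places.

Two-stage DDM. Project D₁…D_5 at 0.145, terminal growth 0.0314, discount at r = 0.114.
D_1 = 8.9997
D_2 = 10.3047
D_3 = 11.7988
D_4 = 13.5097
D_5 = 15.4686
Terminal value at t=5: TV = D_6/(r−g) = 15.9543/(0.114−0.0314) = 193.1510
P₀ = 8.9997/(1+0.114)^1 + 10.3047/(1+0.114)^2 + 11.7988/(1+0.114)^3 + 13.5097/(1+0.114)^4 + 15.4686/(1+0.114)^5 + 193.1510/(1+0.114)^5 = 155.2877

£155.29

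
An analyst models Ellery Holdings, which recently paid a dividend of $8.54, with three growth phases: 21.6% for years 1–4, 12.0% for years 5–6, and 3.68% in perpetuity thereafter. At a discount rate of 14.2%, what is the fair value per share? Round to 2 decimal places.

Three-stage DDM. Project D₁…D_6; terminal Gordon value at t=6 with g = 0.0368; discount at r = 0.142.
D_1 = 10.3846
D_2 = 12.6277
D_3 = 15.3553
D_4 = 18.6721
D_5 = 20.9127
D_6 = 23.4222
TV_6 = 24.2842/(0.142−0.0368) = 230.8381
P₀ = Σ Dₜ/(1+r)ᵗ + TV_6/(1+r)^6 = 165.4565

$165.46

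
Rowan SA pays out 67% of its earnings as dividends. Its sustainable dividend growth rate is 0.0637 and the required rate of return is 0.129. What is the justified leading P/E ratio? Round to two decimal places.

Justified leading P/E = b/(r−g) = 0.67/(0.129−0.0637) = 10.2603

10.26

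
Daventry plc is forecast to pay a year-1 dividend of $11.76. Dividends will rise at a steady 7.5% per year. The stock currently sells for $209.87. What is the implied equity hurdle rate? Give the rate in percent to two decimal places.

13.10%

Rearranging the constant-growth DDM: r = D₁/P₀ + g.
r = 11.7600 / 209.87 + 0.075 = 0.05603 + 0.075 = 0.13103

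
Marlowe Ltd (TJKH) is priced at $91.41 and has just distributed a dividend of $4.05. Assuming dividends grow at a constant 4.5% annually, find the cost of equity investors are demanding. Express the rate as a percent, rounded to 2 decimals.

Rearranging the constant-growth DDM: r = D₁/P₀ + g.
D₁ = 4.05 × (1 + 0.045) = 4.2322.
r = 4.2322 / 91.41 + 0.045 = 0.04630 + 0.045 = 0.09130

9.13%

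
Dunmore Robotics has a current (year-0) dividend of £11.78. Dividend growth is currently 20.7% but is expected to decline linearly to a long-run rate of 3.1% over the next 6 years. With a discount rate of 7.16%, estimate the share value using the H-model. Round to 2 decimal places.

£452.34

H-model: P₀ = D₀[(1+g_L) + H(g_S−g_L)]/(r−g_L), with H = 6/2 = 3.
P₀ = 11.78 × [(1+0.031) + 3×(0.207−0.031)] / (0.0716−0.031)
   = 11.78 × 1.5590 / 0.0406 = 452.3404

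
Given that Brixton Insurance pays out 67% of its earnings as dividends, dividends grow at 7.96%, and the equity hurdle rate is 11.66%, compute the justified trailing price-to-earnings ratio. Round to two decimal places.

Justified trailing P/E = b(1+g)/(r−g) = 0.67×(1+0.0796)/(0.1166−0.0796) = 19.5495

19.55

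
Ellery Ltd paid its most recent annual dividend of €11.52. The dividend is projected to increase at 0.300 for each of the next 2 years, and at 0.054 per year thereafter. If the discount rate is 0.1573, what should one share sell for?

Two-stage DDM. Project D₁…D_2 at 0.3, terminal growth 0.054, discount at r = 0.1573.
D_1 = 14.9760
D_2 = 19.4688
Terminal value at t=2: TV = D_3/(r−g) = 20.5201/(0.1573−0.054) = 198.6458
P₀ = 14.9760/(1+0.1573)^1 + 19.4688/(1+0.1573)^2 + 198.6458/(1+0.1573)^2 = 175.7924

€175.79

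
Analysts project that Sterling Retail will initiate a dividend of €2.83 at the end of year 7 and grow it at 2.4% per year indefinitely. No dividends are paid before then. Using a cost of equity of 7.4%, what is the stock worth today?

€36.88

Deferred-dividend DDM. At t=6 the remaining stream is a growing perpetuity with first payment D_7 = 2.83.
V_6 = D_7/(r−g) = 2.83/(0.074−0.024) = 56.6000
P₀ = V_6/(1+r)^6 = 56.6000/(1+0.074)^6 = 36.8800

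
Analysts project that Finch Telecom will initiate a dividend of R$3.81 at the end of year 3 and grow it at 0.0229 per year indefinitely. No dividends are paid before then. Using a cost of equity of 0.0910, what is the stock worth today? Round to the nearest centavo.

R$47.00

Deferred-dividend DDM. At t=2 the remaining stream is a growing perpetuity with first payment D_3 = 3.81.
V_2 = D_3/(r−g) = 3.81/(0.091−0.0229) = 55.9471
P₀ = V_2/(1+r)^2 = 55.9471/(1+0.091)^2 = 47.0033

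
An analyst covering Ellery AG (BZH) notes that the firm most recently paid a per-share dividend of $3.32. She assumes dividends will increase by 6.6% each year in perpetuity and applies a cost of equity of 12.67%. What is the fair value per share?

Gordon growth model: P₀ = D₁/(r − g). D₁ = 3.32 × (1 + 0.066) = 3.5391.
P₀ = 3.5391 / (0.1267 − 0.066) = 3.5391 / 0.0607 = 58.3051

$58.31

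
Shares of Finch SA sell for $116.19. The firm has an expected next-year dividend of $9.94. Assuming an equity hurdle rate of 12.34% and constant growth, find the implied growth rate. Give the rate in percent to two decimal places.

From P₀ = D₁/(r − g), the implied growth is g = r − D₁/P₀.
g = 0.1234 − 9.94/116.19 = 0.1234 − 0.08555 = 0.03785

3.79%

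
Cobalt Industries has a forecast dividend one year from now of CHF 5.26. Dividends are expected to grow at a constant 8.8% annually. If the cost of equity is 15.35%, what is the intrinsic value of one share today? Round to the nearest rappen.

CHF 80.31

Gordon growth model: P₀ = D₁/(r − g), with D₁ = 5.26 given directly.
P₀ = 5.2600 / (0.1535 − 0.088) = 5.2600 / 0.0655 = 80.3053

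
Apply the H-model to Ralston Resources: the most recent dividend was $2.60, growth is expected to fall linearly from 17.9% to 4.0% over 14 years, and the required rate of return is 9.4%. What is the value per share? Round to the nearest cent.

$96.92

H-model: P₀ = D₀[(1+g_L) + H(g_S−g_L)]/(r−g_L), with H = 14/2 = 7.
P₀ = 2.60 × [(1+0.04) + 7×(0.179−0.04)] / (0.094−0.04)
   = 2.60 × 2.0130 / 0.054 = 96.9222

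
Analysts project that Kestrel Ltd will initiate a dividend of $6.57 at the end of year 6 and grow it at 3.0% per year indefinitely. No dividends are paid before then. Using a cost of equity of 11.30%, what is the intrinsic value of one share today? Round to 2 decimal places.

$46.35

Deferred-dividend DDM. At t=5 the remaining stream is a growing perpetuity with first payment D_6 = 6.57.
V_5 = D_6/(r−g) = 6.57/(0.113−0.03) = 79.1566
P₀ = V_5/(1+r)^5 = 79.1566/(1+0.113)^5 = 46.3459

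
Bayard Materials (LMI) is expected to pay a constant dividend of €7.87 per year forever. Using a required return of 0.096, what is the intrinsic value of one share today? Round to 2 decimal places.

Zero-growth DDM (perpetuity): P₀ = D/r = 7.87 / 0.096 = 81.9792

€81.98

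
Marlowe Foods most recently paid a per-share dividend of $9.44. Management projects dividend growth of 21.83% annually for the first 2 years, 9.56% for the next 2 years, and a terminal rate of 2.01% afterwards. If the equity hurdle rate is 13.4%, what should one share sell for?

Three-stage DDM. Project D₁…D_4; terminal Gordon value at t=4 with g = 0.0201; discount at r = 0.134.
D_1 = 11.5008
D_2 = 14.0114
D_3 = 15.3509
D_4 = 16.8184
TV_4 = 17.1564/(0.134−0.0201) = 150.6273
P₀ = Σ Dₜ/(1+r)ᵗ + TV_4/(1+r)^4 = 132.8204

$132.82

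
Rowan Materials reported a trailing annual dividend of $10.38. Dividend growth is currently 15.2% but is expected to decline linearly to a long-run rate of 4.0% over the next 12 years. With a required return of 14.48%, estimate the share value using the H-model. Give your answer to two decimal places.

H-model: P₀ = D₀[(1+g_L) + H(g_S−g_L)]/(r−g_L), with H = 12/2 = 6.
P₀ = 10.38 × [(1+0.04) + 6×(0.152−0.04)] / (0.1448−0.04)
   = 10.38 × 1.7120 / 0.1048 = 169.5664

$169.57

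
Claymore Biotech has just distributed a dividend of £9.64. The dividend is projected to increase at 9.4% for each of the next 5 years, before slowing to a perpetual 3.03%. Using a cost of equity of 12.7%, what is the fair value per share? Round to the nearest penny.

Two-stage DDM. Project D₁…D_5 at 0.094, terminal growth 0.0303, discount at r = 0.127.
D_1 = 10.5462
D_2 = 11.5375
D_3 = 12.6220
D_4 = 13.8085
D_5 = 15.1065
Terminal value at t=5: TV = D_6/(r−g) = 15.5642/(0.127−0.0303) = 160.9537
P₀ = 10.5462/(1+0.127)^1 + 11.5375/(1+0.127)^2 + 12.6220/(1+0.127)^3 + 13.8085/(1+0.127)^4 + 15.1065/(1+0.127)^5 + 160.9537/(1+0.127)^5 = 132.6558

£132.66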